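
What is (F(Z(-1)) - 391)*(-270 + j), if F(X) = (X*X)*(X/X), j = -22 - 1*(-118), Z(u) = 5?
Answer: 63684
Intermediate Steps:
j = 96 (j = -22 + 118 = 96)
F(X) = X² (F(X) = X²*1 = X²)
(F(Z(-1)) - 391)*(-270 + j) = (5² - 391)*(-270 + 96) = (25 - 391)*(-174) = -366*(-174) = 63684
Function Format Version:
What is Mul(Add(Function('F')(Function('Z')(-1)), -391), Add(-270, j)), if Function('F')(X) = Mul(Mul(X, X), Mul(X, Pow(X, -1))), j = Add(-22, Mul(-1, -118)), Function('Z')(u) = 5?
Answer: 63684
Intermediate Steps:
j = 96 (j = Add(-22, 118) = 96)
Function('F')(X) = Pow(X, 2) (Function('F')(X) = Mul(Pow(X, 2), 1) = Pow(X, 2))
Mul(Add(Function('F')(Function('Z')(-1)), -391), Add(-270, j)) = Mul(Add(Pow(5, 2), -391), Add(-270, 96)) = Mul(Add(25, -391), -174) = Mul(-366, -174) = 63684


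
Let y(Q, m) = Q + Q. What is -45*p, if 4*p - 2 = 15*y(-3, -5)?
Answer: 990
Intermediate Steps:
y(Q, m) = 2*Q
p = -22 (p = 1/2 + (15*(2*(-3)))/4 = 1/2 + (15*(-6))/4 = 1/2 + (1/4)*(-90) = 1/2 - 45/2 = -22)
-45*p = -45*(-22) = 990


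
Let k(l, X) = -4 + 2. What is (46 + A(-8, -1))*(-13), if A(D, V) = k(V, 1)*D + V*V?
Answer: -819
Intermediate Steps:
k(l, X) = -2
A(D, V) = V**2 - 2*D (A(D, V) = -2*D + V*V = -2*D + V**2 = V**2 - 2*D)
(46 + A(-8, -1))*(-13) = (46 + ((-1)**2 - 2*(-8)))*(-13) = (46 + (1 + 16))*(-13) = (46 + 17)*(-13) = 63*(-13) = -819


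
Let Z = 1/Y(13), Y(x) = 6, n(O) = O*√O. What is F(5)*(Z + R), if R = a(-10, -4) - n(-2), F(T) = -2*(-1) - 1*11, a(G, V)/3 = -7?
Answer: 375/2 - 18*I*√2 ≈ 187.5 - 25.456*I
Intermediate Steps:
a(G, V) = -21 (a(G, V) = 3*(-7) = -21)
F(T) = -9 (F(T) = 2 - 11 = -9)
n(O) = O^(3/2)
R = -21 + 2*I*√2 (R = -21 - (-2)^(3/2) = -21 - (-2)*I*√2 = -21 + 2*I*√2 ≈ -21.0 + 2.8284*I)
Z = ⅙ (Z = 1/6 = ⅙ ≈ 0.16667)
F(5)*(Z + R) = -9*(⅙ + (-21 + 2*I*√2)) = -9*(-125/6 + 2*I*√2) = 375/2 - 18*I*√2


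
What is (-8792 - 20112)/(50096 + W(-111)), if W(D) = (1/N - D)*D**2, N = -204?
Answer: -1965472/96401329 ≈ -0.020388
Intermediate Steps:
W(D) = D**2*(-1/204 - D) (W(D) = (1/(-204) - D)*D**2 = (-1/204 - D)*D**2 = D**2*(-1/204 - D))
(-8792 - 20112)/(50096 + W(-111)) = (-8792 - 20112)/(50096 - 1*(-111)**2*(1/204 - 111)) = -28904/(50096 - 1*12321*(-22643/204)) = -28904/(50096 + 92994801/68) = -28904/96401329/68 = -28904*68/96401329 = -1965472/96401329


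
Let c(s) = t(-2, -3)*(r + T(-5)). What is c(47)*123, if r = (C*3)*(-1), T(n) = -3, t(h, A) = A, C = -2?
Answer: -1107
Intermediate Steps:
r = 6 (r = -2*3*(-1) = -6*(-1) = 6)
c(s) = -9 (c(s) = -3*(6 - 3) = -3*3 = -9)
c(47)*123 = -9*123 = -1107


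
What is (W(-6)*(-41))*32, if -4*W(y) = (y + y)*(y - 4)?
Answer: 39360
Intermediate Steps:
W(y) = -y*(-4 + y)/2 (W(y) = -(y + y)*(y - 4)/4 = -2*y*(-4 + y)/4 = -y*(-4 + y)/2)
(W(-6)*(-41))*32 = (((½)*(-6)*(4 - 1*(-6)))*(-41))*32 = (((½)*(-6)*(4 + 6))*(-41))*32 = (((½)*(-6)*10)*(-41))*32 = -30*(-41)*32 = 1230*32 = 39360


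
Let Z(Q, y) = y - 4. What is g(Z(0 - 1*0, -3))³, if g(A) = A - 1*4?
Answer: -1331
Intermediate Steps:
Z(Q, y) = -4 + y
g(A) = -4 + A (g(A) = A - 4 = -4 + A)
g(Z(0 - 1*0, -3))³ = (-4 + (-4 - 3))³ = (-4 - 7)³ = (-11)³ = -1331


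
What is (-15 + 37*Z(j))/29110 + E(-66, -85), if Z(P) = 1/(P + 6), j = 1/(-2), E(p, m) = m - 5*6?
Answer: -36824241/320210 ≈ -115.00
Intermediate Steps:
E(p, m) = -30 + m (E(p, m) = m - 30 = -30 + m)
j = -½ ≈ -0.50000
Z(P) = 1/(6 + P)
(-15 + 37*Z(j))/29110 + E(-66, -85) = (-15 + 37/(6 - ½))/29110 + (-30 - 85) = (-15 + 37/(11/2))*(1/29110) - 115 = (-15 + 37*(2/11))*(1/29110) - 115 = (-15 + 74/11)*(1/29110) - 115 = -91/11*1/29110 - 115 = -91/320210 - 115 = -36824241/320210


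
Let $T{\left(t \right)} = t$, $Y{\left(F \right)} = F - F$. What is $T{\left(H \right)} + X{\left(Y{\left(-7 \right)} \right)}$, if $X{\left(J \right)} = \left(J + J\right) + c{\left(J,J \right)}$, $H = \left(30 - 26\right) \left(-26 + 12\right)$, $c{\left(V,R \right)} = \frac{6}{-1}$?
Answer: $-62$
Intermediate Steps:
$c{\left(V,R \right)} = -6$ ($c{\left(V,R \right)} = 6 \left(-1\right) = -6$)
$Y{\left(F \right)} = 0$
$H = -56$ ($H = 4 \left(-14\right) = -56$)
$X{\left(J \right)} = -6 + 2 J$ ($X{\left(J \right)} = \left(J + J\right) - 6 = 2 J - 6 = -6 + 2 J$)
$T{\left(H \right)} + X{\left(Y{\left(-7 \right)} \right)} = -56 + \left(-6 + 2 \cdot 0\right) = -56 + \left(-6 + 0\right) = -56 - 6 = -62$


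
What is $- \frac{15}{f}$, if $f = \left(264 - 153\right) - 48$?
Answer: $- \frac{5}{21} \approx -0.2381$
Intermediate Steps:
$f = 63$ ($f = 111 - 48 = 63$)
$- \frac{15}{f} = - \frac{15}{63} = \left(-15\right) \frac{1}{63} = - \frac{5}{21}$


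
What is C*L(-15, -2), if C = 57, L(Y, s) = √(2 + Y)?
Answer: 57*I*√13 ≈ 205.52*I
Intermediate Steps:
C*L(-15, -2) = 57*√(2 - 15) = 57*√(-13) = 57*(I*√13) = 57*I*√13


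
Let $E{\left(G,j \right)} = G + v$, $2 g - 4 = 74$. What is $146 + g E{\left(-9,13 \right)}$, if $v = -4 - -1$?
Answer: $-322$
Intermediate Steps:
$g = 39$ ($g = 2 + \frac{1}{2} \cdot 74 = 2 + 37 = 39$)
$v = -3$ ($v = -4 + 1 = -3$)
$E{\left(G,j \right)} = -3 + G$ ($E{\left(G,j \right)} = G - 3 = -3 + G$)
$146 + g E{\left(-9,13 \right)} = 146 + 39 \left(-3 - 9\right) = 146 + 39 \left(-12\right) = 146 - 468 = -322$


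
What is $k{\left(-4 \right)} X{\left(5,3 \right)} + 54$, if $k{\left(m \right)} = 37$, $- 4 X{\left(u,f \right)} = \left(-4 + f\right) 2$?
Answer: $\frac{145}{2} \approx 72.5$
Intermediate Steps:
$X{\left(u,f \right)} = 2 - \frac{f}{2}$ ($X{\left(u,f \right)} = - \frac{\left(-4 + f\right) 2}{4} = - \frac{-8 + 2 f}{4} = 2 - \frac{f}{2}$)
$k{\left(-4 \right)} X{\left(5,3 \right)} + 54 = 37 \left(2 - \frac{3}{2}\right) + 54 = 37 \cdot \frac{1}{2} + 54 = \frac{37}{2} + 54 = \frac{145}{2}$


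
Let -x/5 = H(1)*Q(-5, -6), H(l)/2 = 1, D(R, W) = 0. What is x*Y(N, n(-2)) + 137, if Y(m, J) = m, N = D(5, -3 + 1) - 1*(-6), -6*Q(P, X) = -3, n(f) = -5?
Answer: 107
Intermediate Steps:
Q(P, X) = 1/2 (Q(P, X) = -1/6*(-3) = 1/2)
H(l) = 2 (H(l) = 2*1 = 2)
N = 6 (N = 0 - 1*(-6) = 0 + 6 = 6)
x = -5 (x = -10/2 = -5*1 = -5)
x*Y(N, n(-2)) + 137 = -5*6 + 137 = -30 + 137 = 107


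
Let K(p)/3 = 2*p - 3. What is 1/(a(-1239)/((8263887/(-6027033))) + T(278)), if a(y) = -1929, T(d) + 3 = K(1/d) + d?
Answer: 382893431/640536044974 ≈ 0.00059777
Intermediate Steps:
K(p) = -9 + 6*p (K(p) = 3*(2*p - 3) = 3*(-3 + 2*p) = -9 + 6*p)
T(d) = -12 + d + 6/d (T(d) = -3 + ((-9 + 6*(1/d)) + d) = -3 + ((-9 + 6/d) + d) = -3 + (-9 + d + 6/d) = -12 + d + 6/d)
1/(a(-1239)/((8263887/(-6027033))) + T(278)) = 1/(-1929/(8263887/(-6027033)) + (-12 + 278 + 6/278)) = 1/(-1929/(8263887*(-1/6027033)) + (-12 + 278 + 6*(1/278))) = 1/(-1929/(-2754629/2009011) + (-12 + 278 + 3/139)) = 1/(-1929*(-2009011/2754629) + 36977/139) = 1/(3875382219/2754629 + 36977/139) = 1/(640536044974/382893431) = 382893431/640536044974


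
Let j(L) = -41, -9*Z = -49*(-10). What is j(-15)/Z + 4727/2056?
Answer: 1537447/503720 ≈ 3.0522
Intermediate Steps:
Z = -490/9 (Z = -(-7)*7*(-10)/9 = -(-7)*(-70)/9 = -1/9*490 = -490/9 ≈ -54.444)
j(-15)/Z + 4727/2056 = -41/(-490/9) + 4727/2056 = -41*(-9/490) + 4727*(1/2056) = 369/490 + 4727/2056 = 1537447/503720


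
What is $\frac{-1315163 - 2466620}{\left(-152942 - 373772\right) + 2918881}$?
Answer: $- \frac{3781783}{2392167} \approx -1.5809$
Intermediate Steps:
$\frac{-1315163 - 2466620}{\left(-152942 - 373772\right) + 2918881} = - \frac{3781783}{\left(-152942 - 373772\right) + 2918881} = - \frac{3781783}{-526714 + 2918881} = - \frac{3781783}{2392167}$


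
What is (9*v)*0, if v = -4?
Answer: 0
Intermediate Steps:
(9*v)*0 = (9*(-4))*0 = -36*0 = 0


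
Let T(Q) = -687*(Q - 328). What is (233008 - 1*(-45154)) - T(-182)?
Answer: -72208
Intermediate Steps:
T(Q) = 225336 - 687*Q (T(Q) = -687*(-328 + Q) = 225336 - 687*Q)
(233008 - 1*(-45154)) - T(-182) = (233008 - 1*(-45154)) - (225336 - 687*(-182)) = (233008 + 45154) - (225336 + 125034) = 278162 - 1*350370 = 278162 - 350370 = -72208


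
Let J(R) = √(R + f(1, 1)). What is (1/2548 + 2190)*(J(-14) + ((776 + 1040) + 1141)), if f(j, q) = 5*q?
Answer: 16500417797/2548 + 16740363*I/2548 ≈ 6.4758e+6 + 6570.0*I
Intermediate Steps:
J(R) = √(5 + R) (J(R) = √(R + 5*1) = √(R + 5) = √(5 + R))
(1/2548 + 2190)*(J(-14) + ((776 + 1040) + 1141)) = (1/2548 + 2190)*(√(5 - 14) + ((776 + 1040) + 1141)) = (1/2548 + 2190)*(√(-9) + (1816 + 1141)) = 5580121*(3*I + 2957)/2548 = 5580121*(2957 + 3*I)/2548 = 16500417797/2548 + 16740363*I/2548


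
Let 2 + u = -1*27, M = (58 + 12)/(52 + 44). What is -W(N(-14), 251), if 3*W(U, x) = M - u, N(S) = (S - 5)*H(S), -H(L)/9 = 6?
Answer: -1427/144 ≈ -9.9097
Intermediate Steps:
H(L) = -54 (H(L) = -9*6 = -54)
M = 35/48 (M = 70/96 = 70*(1/96) = 35/48 ≈ 0.72917)
N(S) = 270 - 54*S (N(S) = (S - 5)*(-54) = (-5 + S)*(-54) = 270 - 54*S)
u = -29 (u = -2 - 1*27 = -2 - 27 = -29)
W(U, x) = 1427/144 (W(U, x) = (35/48 - 1*(-29))/3 = (35/48 + 29)/3 = (1/3)*(1427/48) = 1427/144)
-W(N(-14), 251) = -1*1427/144 = -1427/144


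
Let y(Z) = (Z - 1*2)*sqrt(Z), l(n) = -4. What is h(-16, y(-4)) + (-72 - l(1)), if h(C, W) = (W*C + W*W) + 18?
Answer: -194 + 192*I ≈ -194.0 + 192.0*I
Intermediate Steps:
y(Z) = sqrt(Z)*(-2 + Z) (y(Z) = (Z - 2)*sqrt(Z) = (-2 + Z)*sqrt(Z) = sqrt(Z)*(-2 + Z))
h(C, W) = 18 + W**2 + C*W (h(C, W) = (C*W + W**2) + 18 = (W**2 + C*W) + 18 = 18 + W**2 + C*W)
h(-16, y(-4)) + (-72 - l(1)) = (18 + (sqrt(-4)*(-2 - 4))**2 - 16*sqrt(-4)*(-2 - 4)) + (-72 - 1*(-4)) = (18 + ((2*I)*(-6))**2 - 16*2*I*(-6)) + (-72 + 4) = (18 + (-12*I)**2 - (-192)*I) - 68 = (18 - 144 + 192*I) - 68 = (-126 + 192*I) - 68 = -194 + 192*I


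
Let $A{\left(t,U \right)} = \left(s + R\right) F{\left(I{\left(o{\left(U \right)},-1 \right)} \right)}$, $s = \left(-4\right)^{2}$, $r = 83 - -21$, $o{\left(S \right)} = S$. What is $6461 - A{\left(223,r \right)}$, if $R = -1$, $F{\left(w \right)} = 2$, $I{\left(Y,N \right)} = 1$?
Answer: $6431$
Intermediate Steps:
$r = 104$ ($r = 83 + 21 = 104$)
$s = 16$
$A{\left(t,U \right)} = 30$ ($A{\left(t,U \right)} = \left(16 - 1\right) 2 = 15 \cdot 2 = 30$)
$6461 - A{\left(223,r \right)} = 6461 - 30 = 6431$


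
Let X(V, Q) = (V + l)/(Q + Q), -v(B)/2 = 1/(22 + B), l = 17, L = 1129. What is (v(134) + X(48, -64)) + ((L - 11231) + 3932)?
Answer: -30803239/4992 ≈ -6170.5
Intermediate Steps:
v(B) = -2/(22 + B)
X(V, Q) = (17 + V)/(2*Q) (X(V, Q) = (V + 17)/(Q + Q) = (17 + V)/((2*Q)) = (17 + V)*(1/(2*Q)) = (17 + V)/(2*Q))
(v(134) + X(48, -64)) + ((L - 11231) + 3932) = (-2/(22 + 134) + (1/2)*(17 + 48)/(-64)) + ((1129 - 11231) + 3932) = (-2/156 + (1/2)*(-1/64)*65) + (-10102 + 3932) = (-2*1/156 - 65/128) - 6170 = (-1/78 - 65/128) - 6170 = -2599/4992 - 6170 = -30803239/4992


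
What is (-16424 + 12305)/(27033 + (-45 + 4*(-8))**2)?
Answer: -4119/32962 ≈ -0.12496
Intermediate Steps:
(-16424 + 12305)/(27033 + (-45 + 4*(-8))**2) = -4119/(27033 + (-45 - 32)**2) = -4119/(27033 + (-77)**2) = -4119/(27033 + 5929) = -4119/32962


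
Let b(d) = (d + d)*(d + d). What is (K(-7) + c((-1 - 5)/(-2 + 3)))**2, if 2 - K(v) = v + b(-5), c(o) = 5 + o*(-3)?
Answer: 4624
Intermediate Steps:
b(d) = 4*d**2 (b(d) = (2*d)*(2*d) = 4*d**2)
c(o) = 5 - 3*o
K(v) = -98 - v (K(v) = 2 - (v + 4*(-5)**2) = 2 - (v + 4*25) = 2 - (v + 100) = 2 - (100 + v) = 2 + (-100 - v) = -98 - v)
(K(-7) + c((-1 - 5)/(-2 + 3)))**2 = ((-98 - 1*(-7)) + (5 - 3*(-1 - 5)/(-2 + 3)))**2 = ((-98 + 7) + (5 - (-18)/1))**2 = (-91 + (5 - (-18)))**2 = (-91 + (5 - 3*(-6)))**2 = (-91 + (5 + 18))**2 = (-91 + 23)**2 = (-68)**2 = 4624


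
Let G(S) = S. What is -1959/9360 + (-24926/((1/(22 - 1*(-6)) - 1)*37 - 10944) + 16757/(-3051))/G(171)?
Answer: -4228376417929/18534326344560 ≈ -0.22814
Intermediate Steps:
-1959/9360 + (-24926/((1/(22 - 1*(-6)) - 1)*37 - 10944) + 16757/(-3051))/G(171) = -1959/9360 + (-24926/((1/(22 - 1*(-6)) - 1)*37 - 10944) + 16757/(-3051))/171 = -1959*1/9360 + (-24926/((1/(22 + 6) - 1)*37 - 10944) + 16757*(-1/3051))*(1/171) = -653/3120 + (-24926/((1/28 - 1)*37 - 10944) - 16757/3051)*(1/171) = -653/3120 + (-24926/(-27/28*37 - 10944) - 16757/3051)*(1/171) = -653/3120 + (-24926/(-999/28 - 10944) - 16757/3051)*(1/171) = -653/3120 + (-24926/(-307431/28) - 16757/3051)*(1/171) = -653/3120 + (-24926*(-28/307431) - 16757/3051)*(1/171) = -653/3120 + (697928/307431 - 16757/3051)*(1/171) = -653/3120 - 335804771/104219109*1/171 = -653/3120 - 335804771/17821467639 = -4228376417929/18534326344560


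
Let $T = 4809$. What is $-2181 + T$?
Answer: $2628$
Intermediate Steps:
$-2181 + T = -2181 + 4809 = 2628$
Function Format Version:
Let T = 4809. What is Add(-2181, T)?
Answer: 2628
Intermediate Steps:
Add(-2181, T) = Add(-2181, 4809) = 2628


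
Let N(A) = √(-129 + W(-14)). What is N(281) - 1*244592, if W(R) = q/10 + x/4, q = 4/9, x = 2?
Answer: -244592 + I*√115610/30 ≈ -2.4459e+5 + 11.334*I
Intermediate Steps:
q = 4/9 (q = 4*(⅑) = 4/9 ≈ 0.44444)
W(R) = 49/90 (W(R) = (4/9)/10 + 2/4 = (4/9)*(⅒) + 2*(¼) = 2/45 + ½ = 49/90)
N(A) = I*√115610/30 (N(A) = √(-129 + 49/90) = √(-11561/90) = I*√115610/30)
N(281) - 1*244592 = I*√115610/30 - 1*244592 = I*√115610/30 - 244592 = -244592 + I*√115610/30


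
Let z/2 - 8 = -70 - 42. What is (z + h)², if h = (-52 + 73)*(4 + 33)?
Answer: 323761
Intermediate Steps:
h = 777 (h = 21*37 = 777)
z = -208 (z = 16 + 2*(-70 - 42) = 16 + 2*(-112) = 16 - 224 = -208)
(z + h)² = (-208 + 777)² = 569² = 323761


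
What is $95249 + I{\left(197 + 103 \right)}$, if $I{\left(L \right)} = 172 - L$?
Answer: $95121$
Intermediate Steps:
$95249 + I{\left(197 + 103 \right)} = 95249 + \left(172 - \left(197 + 103\right)\right) = 95249 + \left(172 - 300\right) = 95249 - 128 = 95121$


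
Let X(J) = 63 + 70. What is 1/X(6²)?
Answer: 1/133 ≈ 0.0075188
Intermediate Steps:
X(J) = 133
1/X(6²) = 1/133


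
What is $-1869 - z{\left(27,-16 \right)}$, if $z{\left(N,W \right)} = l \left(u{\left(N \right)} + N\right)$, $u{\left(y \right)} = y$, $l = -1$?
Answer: $-1815$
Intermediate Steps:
$z{\left(N,W \right)} = - 2 N$ ($z{\left(N,W \right)} = - (N + N) = - 2 N$)
$-1869 - z{\left(27,-16 \right)} = -1869 - \left(-2\right) 27 = -1869 - -54 = -1869 + 54 = -1815$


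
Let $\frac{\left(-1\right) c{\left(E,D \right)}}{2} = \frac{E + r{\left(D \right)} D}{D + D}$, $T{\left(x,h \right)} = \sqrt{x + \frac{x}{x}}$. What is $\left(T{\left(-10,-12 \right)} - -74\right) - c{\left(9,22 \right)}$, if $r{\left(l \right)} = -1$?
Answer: $\frac{1615}{22} + 3 i \approx 73.409 + 3.0 i$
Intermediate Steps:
$T{\left(x,h \right)} = \sqrt{1 + x}$ ($T{\left(x,h \right)} = \sqrt{x + 1} = \sqrt{1 + x}$)
$c{\left(E,D \right)} = - \frac{E - D}{D}$ ($c{\left(E,D \right)} = - 2 \frac{E - D}{D + D} = - 2 \frac{E - D}{2 D} = - \frac{E - D}{D}$)
$\left(T{\left(-10,-12 \right)} - -74\right) - c{\left(9,22 \right)} = \left(\sqrt{1 - 10} - -74\right) - \frac{22 - 9}{22} = \left(\sqrt{-9} + 74\right) - \frac{22 - 9}{22} = \left(3 i + 74\right) - \frac{1}{22} \cdot 13 = \left(74 + 3 i\right) - \frac{13}{22} = \frac{1615}{22} + 3 i$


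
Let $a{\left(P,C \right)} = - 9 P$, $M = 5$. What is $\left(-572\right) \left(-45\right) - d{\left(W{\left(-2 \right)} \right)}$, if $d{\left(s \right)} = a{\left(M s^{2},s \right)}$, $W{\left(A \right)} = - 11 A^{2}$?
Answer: $112860$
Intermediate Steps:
$d{\left(s \right)} = - 45 s^{2}$ ($d{\left(s \right)} = - 9 \cdot 5 s^{2} = - 45 s^{2}$)
$\left(-572\right) \left(-45\right) - d{\left(W{\left(-2 \right)} \right)} = \left(-572\right) \left(-45\right) - - 45 \left(- 11 \left(-2\right)^{2}\right)^{2} = 25740 - - 45 \left(\left(-11\right) 4\right)^{2} = 25740 - - 45 \left(-44\right)^{2} = 25740 - \left(-45\right) 1936 = 25740 - -87120 = 25740 + 87120 = 112860$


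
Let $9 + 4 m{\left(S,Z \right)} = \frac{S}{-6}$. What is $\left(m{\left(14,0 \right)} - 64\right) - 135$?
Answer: $- \frac{1211}{6} \approx -201.83$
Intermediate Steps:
$m{\left(S,Z \right)} = - \frac{9}{4} - \frac{S}{24}$ ($m{\left(S,Z \right)} = - \frac{9}{4} + \frac{S \frac{1}{-6}}{4} = - \frac{9}{4} + \frac{S \left(- \frac{1}{6}\right)}{4} = - \frac{9}{4} + \frac{\left(- \frac{1}{6}\right) S}{4} = - \frac{9}{4} - \frac{S}{24}$)
$\left(m{\left(14,0 \right)} - 64\right) - 135 = \left(\left(- \frac{9}{4} - \frac{7}{12}\right) - 64\right) - 135 = \left(- \frac{17}{6} - 64\right) - 135 = - \frac{401}{6} - 135 = - \frac{1211}{6}$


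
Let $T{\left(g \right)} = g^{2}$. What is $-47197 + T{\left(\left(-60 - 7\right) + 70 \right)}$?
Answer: $-47188$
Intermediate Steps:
$-47197 + T{\left(\left(-60 - 7\right) + 70 \right)} = -47197 + \left(\left(-60 - 7\right) + 70\right)^{2} = -47197 + \left(-67 + 70\right)^{2} = -47197 + 3^{2} = -47197 + 9 = -47188$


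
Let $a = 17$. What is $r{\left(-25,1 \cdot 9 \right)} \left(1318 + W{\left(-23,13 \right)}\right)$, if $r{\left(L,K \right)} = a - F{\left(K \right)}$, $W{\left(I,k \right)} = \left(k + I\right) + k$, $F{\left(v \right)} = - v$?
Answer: $34346$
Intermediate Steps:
$W{\left(I,k \right)} = I + 2 k$ ($W{\left(I,k \right)} = \left(I + k\right) + k = I + 2 k$)
$r{\left(L,K \right)} = 17 + K$ ($r{\left(L,K \right)} = 17 - - K = 17 + K$)
$r{\left(-25,1 \cdot 9 \right)} \left(1318 + W{\left(-23,13 \right)}\right) = \left(17 + 1 \cdot 9\right) \left(1318 + \left(-23 + 2 \cdot 13\right)\right) = \left(17 + 9\right) \left(1318 + \left(-23 + 26\right)\right) = 26 \left(1318 + 3\right) = 26 \cdot 1321 = 34346$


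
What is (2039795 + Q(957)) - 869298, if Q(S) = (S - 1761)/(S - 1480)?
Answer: 612170735/523 ≈ 1.1705e+6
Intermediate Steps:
Q(S) = (-1761 + S)/(-1480 + S)
(2039795 + Q(957)) - 869298 = (2039795 + (-1761 + 957)/(-1480 + 957)) - 869298 = (2039795 - 804/(-523)) - 869298 = (2039795 - 1/523*(-804)) - 869298 = (2039795 + 804/523) - 869298 = 1066813589/523 - 869298 = 612170735/523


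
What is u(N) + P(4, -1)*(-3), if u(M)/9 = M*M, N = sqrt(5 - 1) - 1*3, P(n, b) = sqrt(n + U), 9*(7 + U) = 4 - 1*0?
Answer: 9 - I*sqrt(23) ≈ 9.0 - 4.7958*I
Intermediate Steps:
U = -59/9 (U = -7 + (4 - 1*0)/9 = -7 + (4 + 0)/9 = -7 + (1/9)*4 = -7 + 4/9 = -59/9 ≈ -6.5556)
P(n, b) = sqrt(-59/9 + n) (P(n, b) = sqrt(n - 59/9) = sqrt(-59/9 + n))
N = -1 (N = sqrt(4) - 3 = 2 - 3 = -1)
u(M) = 9*M**2 (u(M) = 9*(M*M) = 9*M**2)
u(N) + P(4, -1)*(-3) = 9*(-1)**2 + (sqrt(-59 + 9*4)/3)*(-3) = 9*1 + (sqrt(-59 + 36)/3)*(-3) = 9 + (sqrt(-23)/3)*(-3) = 9 + ((I*sqrt(23))/3)*(-3) = 9 + (I*sqrt(23)/3)*(-3) = 9 - I*sqrt(23)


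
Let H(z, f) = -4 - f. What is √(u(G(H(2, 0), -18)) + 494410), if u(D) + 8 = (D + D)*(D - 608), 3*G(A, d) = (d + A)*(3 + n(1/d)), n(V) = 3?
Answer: √551778 ≈ 742.82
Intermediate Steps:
G(A, d) = 2*A + 2*d (G(A, d) = ((d + A)*(3 + 3))/3 = ((A + d)*6)/3 = (6*A + 6*d)/3 = 2*A + 2*d)
u(D) = -8 + 2*D*(-608 + D) (u(D) = -8 + (D + D)*(D - 608) = -8 + (2*D)*(-608 + D) = -8 + 2*D*(-608 + D))
√(u(G(H(2, 0), -18)) + 494410) = √((-8 - 1216*(2*(-4 - 1*0) + 2*(-18)) + 2*(2*(-4 - 1*0) + 2*(-18))²) + 494410) = √((-8 - 1216*(2*(-4 + 0) - 36) + 2*(2*(-4 + 0) - 36)²) + 494410) = √((-8 - 1216*(2*(-4) - 36) + 2*(2*(-4) - 36)²) + 494410) = √((-8 - 1216*(-8 - 36) + 2*(-8 - 36)²) + 494410) = √((-8 - 1216*(-44) + 2*(-44)²) + 494410) = √((-8 + 53504 + 2*1936) + 494410) = √((-8 + 53504 + 3872) + 494410) = √(57368 + 494410) = √551778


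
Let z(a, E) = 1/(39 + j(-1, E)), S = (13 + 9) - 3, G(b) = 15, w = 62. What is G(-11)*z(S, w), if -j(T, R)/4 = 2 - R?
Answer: 5/93 ≈ 0.053763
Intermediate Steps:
j(T, R) = -8 + 4*R (j(T, R) = -4*(2 - R) = -8 + 4*R)
S = 19 (S = 22 - 3 = 19)
z(a, E) = 1/(31 + 4*E) (z(a, E) = 1/(39 + (-8 + 4*E)) = 1/(31 + 4*E))
G(-11)*z(S, w) = 15/(31 + 4*62) = 15/(31 + 248) = 15/279 = 15*(1/279) = 5/93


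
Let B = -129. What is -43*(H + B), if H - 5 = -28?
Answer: 6536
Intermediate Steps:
H = -23 (H = 5 - 28 = -23)
-43*(H + B) = -43*(-23 - 129) = -43*(-152) = 6536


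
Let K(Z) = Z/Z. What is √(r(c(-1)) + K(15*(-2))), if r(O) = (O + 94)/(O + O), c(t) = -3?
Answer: I*√510/6 ≈ 3.7639*I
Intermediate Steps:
K(Z) = 1
r(O) = (94 + O)/(2*O) (r(O) = (94 + O)/((2*O)) = (94 + O)*(1/(2*O)) = (94 + O)/(2*O))
√(r(c(-1)) + K(15*(-2))) = √((½)*(94 - 3)/(-3) + 1) = √((½)*(-⅓)*91 + 1) = √(-91/6 + 1) = √(-85/6) = I*√510/6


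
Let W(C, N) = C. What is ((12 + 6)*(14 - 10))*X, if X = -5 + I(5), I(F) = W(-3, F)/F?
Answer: -2016/5 ≈ -403.20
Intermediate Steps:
I(F) = -3/F
X = -28/5 (X = -5 - 3/5 = -28/5 ≈ -5.6000)
((12 + 6)*(14 - 10))*X = ((12 + 6)*(14 - 10))*(-28/5) = (18*4)*(-28/5) = 72*(-28/5) = -2016/5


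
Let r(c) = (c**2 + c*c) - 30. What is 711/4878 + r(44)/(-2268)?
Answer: -237899/153657 ≈ -1.5482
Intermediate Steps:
r(c) = -30 + 2*c**2 (r(c) = (c**2 + c**2) - 30 = 2*c**2 - 30 = -30 + 2*c**2)
711/4878 + r(44)/(-2268) = 711/4878 + (-30 + 2*44**2)/(-2268) = 711*(1/4878) + (-30 + 2*1936)*(-1/2268) = 79/542 + (-30 + 3872)*(-1/2268) = 79/542 + 3842*(-1/2268) = 79/542 - 1921/1134 = -237899/153657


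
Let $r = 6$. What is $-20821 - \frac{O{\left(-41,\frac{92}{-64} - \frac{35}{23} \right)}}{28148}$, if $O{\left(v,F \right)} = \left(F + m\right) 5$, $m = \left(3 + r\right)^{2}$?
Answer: $- \frac{215673722539}{10358464} \approx -20821.0$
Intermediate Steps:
$m = 81$ ($m = \left(3 + 6\right)^{2} = 9^{2} = 81$)
$O{\left(v,F \right)} = 405 + 5 F$ ($O{\left(v,F \right)} = \left(F + 81\right) 5 = \left(81 + F\right) 5 = 405 + 5 F$)
$-20821 - \frac{O{\left(-41,\frac{92}{-64} - \frac{35}{23} \right)}}{28148} = -20821 - \frac{405 + 5 \left(\frac{92}{-64} - \frac{35}{23}\right)}{28148} = -20821 - \left(405 + 5 \left(92 \left(- \frac{1}{64}\right) - \frac{35}{23}\right)\right) \frac{1}{28148} = -20821 - \left(405 + 5 \left(- \frac{23}{16} - \frac{35}{23}\right)\right) \frac{1}{28148} = -20821 - \left(405 + 5 \left(- \frac{1089}{368}\right)\right) \frac{1}{28148} = -20821 - \left(405 - \frac{5445}{368}\right) \frac{1}{28148} = -20821 - \frac{143595}{368} \cdot \frac{1}{28148} = -20821 - \frac{143595}{10358464} = - \frac{215673722539}{10358464}$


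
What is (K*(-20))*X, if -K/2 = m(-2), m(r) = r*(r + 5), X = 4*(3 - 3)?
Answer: 0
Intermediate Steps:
X = 0 (X = 4*0 = 0)
m(r) = r*(5 + r)
K = 12 (K = -(-4)*(5 - 2) = -(-4)*3 = -2*(-6) = 12)
(K*(-20))*X = (12*(-20))*0 = -240*0 = 0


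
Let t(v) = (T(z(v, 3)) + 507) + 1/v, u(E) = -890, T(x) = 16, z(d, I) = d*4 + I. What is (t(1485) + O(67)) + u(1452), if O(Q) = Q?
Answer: -445499/1485 ≈ -300.00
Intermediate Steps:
z(d, I) = I + 4*d (z(d, I) = 4*d + I = I + 4*d)
t(v) = 523 + 1/v (t(v) = (16 + 507) + 1/v = 523 + 1/v)
(t(1485) + O(67)) + u(1452) = ((523 + 1/1485) + 67) - 890 = (776656/1485 + 67) - 890 = 876151/1485 - 890 = -445499/1485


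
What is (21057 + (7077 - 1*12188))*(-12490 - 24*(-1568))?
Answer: 400914332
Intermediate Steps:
(21057 + (7077 - 1*12188))*(-12490 - 24*(-1568)) = (21057 + (7077 - 12188))*(-12490 + 37632) = (21057 - 5111)*25142 = 15946*25142 = 400914332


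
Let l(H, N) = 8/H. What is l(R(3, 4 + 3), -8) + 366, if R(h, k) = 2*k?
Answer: 2566/7 ≈ 366.57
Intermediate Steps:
l(R(3, 4 + 3), -8) + 366 = 8/((2*(4 + 3))) + 366 = 8/((2*7)) + 366 = 8/14 + 366 = 8*(1/14) + 366 = 4/7 + 366 = 2566/7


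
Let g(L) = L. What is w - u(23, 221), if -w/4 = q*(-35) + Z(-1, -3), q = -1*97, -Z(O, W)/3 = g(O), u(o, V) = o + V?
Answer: -13836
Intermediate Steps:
u(o, V) = V + o
Z(O, W) = -3*O
q = -97
w = -13592 (w = -4*(-97*(-35) - 3*(-1)) = -4*(3395 + 3) = -4*3398 = -13592)
w - u(23, 221) = -13592 - (221 + 23) = -13592 - 1*244 = -13592 - 244 = -13836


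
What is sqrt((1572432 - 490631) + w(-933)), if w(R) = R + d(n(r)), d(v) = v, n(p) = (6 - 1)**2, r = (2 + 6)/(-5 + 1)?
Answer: 11*sqrt(8933) ≈ 1039.7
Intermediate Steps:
r = -2 (r = 8/(-4) = 8*(-1/4) = -2)
n(p) = 25 (n(p) = 5**2 = 25)
w(R) = 25 + R (w(R) = R + 25 = 25 + R)
sqrt((1572432 - 490631) + w(-933)) = sqrt((1572432 - 490631) + (25 - 933)) = sqrt(1081801 - 908) = sqrt(1080893) = 11*sqrt(8933)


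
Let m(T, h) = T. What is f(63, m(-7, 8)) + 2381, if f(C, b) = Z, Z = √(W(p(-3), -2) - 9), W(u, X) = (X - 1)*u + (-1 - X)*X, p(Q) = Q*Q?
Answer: 2381 + I*√38 ≈ 2381.0 + 6.1644*I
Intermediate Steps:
p(Q) = Q²
W(u, X) = X*(-1 - X) + u*(-1 + X) (W(u, X) = (-1 + X)*u + X*(-1 - X) = u*(-1 + X) + X*(-1 - X) = X*(-1 - X) + u*(-1 + X))
Z = I*√38 (Z = √((-1*(-2) - 1*(-3)² - 1*(-2)² - 2*(-3)²) - 9) = √((2 - 1*9 - 1*4 - 2*9) - 9) = √((2 - 9 - 4 - 18) - 9) = √(-29 - 9) = √(-38) = I*√38 ≈ 6.1644*I)
f(C, b) = I*√38
f(63, m(-7, 8)) + 2381 = I*√38 + 2381 = 2381 + I*√38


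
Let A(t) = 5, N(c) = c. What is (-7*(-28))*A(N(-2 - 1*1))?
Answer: 980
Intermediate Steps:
(-7*(-28))*A(N(-2 - 1*1)) = -7*(-28)*5 = 196*5 = 980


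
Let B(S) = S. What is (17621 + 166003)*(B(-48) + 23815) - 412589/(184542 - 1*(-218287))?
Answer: 1758022940846443/402829 ≈ 4.3642e+9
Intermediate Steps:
(17621 + 166003)*(B(-48) + 23815) - 412589/(184542 - 1*(-218287)) = (17621 + 166003)*(-48 + 23815) - 412589/(184542 - 1*(-218287)) = 183624*23767 - 412589/(184542 + 218287) = 4364191608 - 412589/402829 = 1758022940846443/402829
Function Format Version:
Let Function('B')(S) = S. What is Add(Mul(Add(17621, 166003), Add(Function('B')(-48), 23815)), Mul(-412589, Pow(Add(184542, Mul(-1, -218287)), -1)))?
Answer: Rational(1758022940846443, 402829) ≈ 4.3642e+9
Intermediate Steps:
Add(Mul(Add(17621, 166003), Add(Function('B')(-48), 23815)), Mul(-412589, Pow(Add(184542, Mul(-1, -218287)), -1))) = Add(Mul(Add(17621, 166003), Add(-48, 23815)), Mul(-412589, Pow(Add(184542, Mul(-1, -218287)), -1))) = Add(Mul(183624, 23767), Mul(-412589, Pow(Add(184542, 218287), -1))) = Add(4364191608, Mul(-412589, Pow(402829, -1))) = Add(4364191608, Mul(-412589, Rational(1, 402829))) = Add(4364191608, Rational(-412589, 402829)) = Rational(1758022940846443, 402829)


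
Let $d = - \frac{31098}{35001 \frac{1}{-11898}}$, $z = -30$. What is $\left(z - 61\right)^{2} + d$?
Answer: $\frac{73316365}{3889} \approx 18852.0$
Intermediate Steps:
$d = \frac{41111556}{3889}$ ($d = - \frac{31098}{35001 \left(- \frac{1}{11898}\right)} = - \frac{31098}{- \frac{3889}{1322}} = \left(-31098\right) \left(- \frac{1322}{3889}\right) = \frac{41111556}{3889} \approx 10571.0$)
$\left(z - 61\right)^{2} + d = \left(-30 - 61\right)^{2} + \frac{41111556}{3889} = \left(-91\right)^{2} + \frac{41111556}{3889} = 8281 + \frac{41111556}{3889} = \frac{73316365}{3889}$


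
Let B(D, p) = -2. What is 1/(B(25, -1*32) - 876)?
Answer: -1/878 ≈ -0.0011390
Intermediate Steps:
1/(B(25, -1*32) - 876) = 1/(-2 - 876) = 1/(-878) = -1/878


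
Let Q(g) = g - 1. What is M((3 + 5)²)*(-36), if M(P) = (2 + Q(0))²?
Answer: -36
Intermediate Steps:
Q(g) = -1 + g
M(P) = 1 (M(P) = (2 + (-1 + 0))² = (2 - 1)² = 1² = 1)
M((3 + 5)²)*(-36) = 1*(-36) = -36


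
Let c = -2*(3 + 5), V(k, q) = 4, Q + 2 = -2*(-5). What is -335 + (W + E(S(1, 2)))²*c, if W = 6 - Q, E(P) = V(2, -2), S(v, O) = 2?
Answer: -399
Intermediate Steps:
Q = 8 (Q = -2 - 2*(-5) = -2 + 10 = 8)
E(P) = 4
c = -16 (c = -2*8 = -16)
W = -2 (W = 6 - 1*8 = 6 - 8 = -2)
-335 + (W + E(S(1, 2)))²*c = -335 + (-2 + 4)²*(-16) = -335 + 2²*(-16) = -335 + 4*(-16) = -335 - 64 = -399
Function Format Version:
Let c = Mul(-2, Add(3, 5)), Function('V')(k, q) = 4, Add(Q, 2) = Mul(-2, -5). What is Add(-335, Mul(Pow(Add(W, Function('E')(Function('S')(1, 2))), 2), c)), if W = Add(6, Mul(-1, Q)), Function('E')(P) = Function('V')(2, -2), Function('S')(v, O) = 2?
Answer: -399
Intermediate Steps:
Q = 8 (Q = Add(-2, Mul(-2, -5)) = Add(-2, 10) = 8)
Function('E')(P) = 4
c = -16 (c = Mul(-2, 8) = -16)
W = -2 (W = Add(6, Mul(-1, 8)) = Add(6, -8) = -2)
Add(-335, Mul(Pow(Add(W, Function('E')(Function('S')(1, 2))), 2), c)) = Add(-335, Mul(Pow(Add(-2, 4), 2), -16)) = Add(-335, Mul(Pow(2, 2), -16)) = Add(-335, Mul(4, -16)) = Add(-335, -64) = -399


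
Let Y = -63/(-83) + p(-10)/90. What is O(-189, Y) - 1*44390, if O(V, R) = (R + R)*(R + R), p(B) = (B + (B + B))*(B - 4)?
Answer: -2744923586/62001 ≈ -44272.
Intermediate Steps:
p(B) = 3*B*(-4 + B) (p(B) = (B + 2*B)*(-4 + B) = (3*B)*(-4 + B) = 3*B*(-4 + B))
Y = 1351/249 (Y = -63/(-83) + (3*(-10)*(-4 - 10))/90 = -63*(-1/83) + (3*(-10)*(-14))*(1/90) = 63/83 + 420*(1/90) = 63/83 + 14/3 = 1351/249 ≈ 5.4257)
O(V, R) = 4*R**2 (O(V, R) = (2*R)*(2*R) = 4*R**2)
O(-189, Y) - 1*44390 = 4*(1351/249)**2 - 1*44390 = 4*(1825201/62001) - 44390 = 7300804/62001 - 44390 = -2744923586/62001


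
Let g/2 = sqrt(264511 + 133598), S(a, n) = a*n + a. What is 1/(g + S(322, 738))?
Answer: 118979/28311208664 - sqrt(398109)/28311208664 ≈ 4.1803e-6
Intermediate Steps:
S(a, n) = a + a*n
g = 2*sqrt(398109) (g = 2*sqrt(264511 + 133598) = 2*sqrt(398109) ≈ 1261.9)
1/(g + S(322, 738)) = 1/(2*sqrt(398109) + 322*(1 + 738)) = 1/(2*sqrt(398109) + 322*739) = 1/(2*sqrt(398109) + 237958) = 1/(237958 + 2*sqrt(398109))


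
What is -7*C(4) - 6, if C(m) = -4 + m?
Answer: -6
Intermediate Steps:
-7*C(4) - 6 = -7*(-4 + 4) - 6 = -7*0 - 6 = 0 - 6 = -6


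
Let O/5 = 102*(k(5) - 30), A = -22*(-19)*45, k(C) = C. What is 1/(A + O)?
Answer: 1/6060 ≈ 0.00016502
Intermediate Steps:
A = 18810 (A = 418*45 = 18810)
O = -12750 (O = 5*(102*(5 - 30)) = 5*(102*(-25)) = 5*(-2550) = -12750)
1/(A + O) = 1/(18810 - 12750) = 1/6060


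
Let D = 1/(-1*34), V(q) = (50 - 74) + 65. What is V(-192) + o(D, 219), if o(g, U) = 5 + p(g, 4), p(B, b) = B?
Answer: 1563/34 ≈ 45.971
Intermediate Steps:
V(q) = 41 (V(q) = -24 + 65 = 41)
D = -1/34 (D = 1/(-34) = -1/34 ≈ -0.029412)
o(g, U) = 5 + g
V(-192) + o(D, 219) = 41 + (5 - 1/34) = 41 + 169/34 = 1563/34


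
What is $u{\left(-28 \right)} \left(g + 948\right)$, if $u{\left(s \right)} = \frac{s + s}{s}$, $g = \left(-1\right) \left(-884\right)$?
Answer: $3664$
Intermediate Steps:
$g = 884$
$u{\left(s \right)} = 2$ ($u{\left(s \right)} = \frac{2 s}{s} = 2$)
$u{\left(-28 \right)} \left(g + 948\right) = 2 \left(884 + 948\right) = 2 \cdot 1832 = 3664$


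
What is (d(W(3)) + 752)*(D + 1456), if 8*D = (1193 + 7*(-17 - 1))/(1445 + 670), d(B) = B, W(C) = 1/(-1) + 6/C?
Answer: 6183783337/5640 ≈ 1.0964e+6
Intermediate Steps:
W(C) = -1 + 6/C (W(C) = 1*(-1) + 6/C = -1 + 6/C)
D = 1067/16920 (D = ((1193 + 7*(-17 - 1))/(1445 + 670))/8 = ((1193 + 7*(-18))/2115)/8 = ((1193 - 126)*(1/2115))/8 = (1067*(1/2115))/8 = (1/8)*(1067/2115) = 1067/16920 ≈ 0.063061)
(d(W(3)) + 752)*(D + 1456) = ((6 - 1*3)/3 + 752)*(1067/16920 + 1456) = ((6 - 3)/3 + 752)*(24636587/16920) = ((1/3)*3 + 752)*(24636587/16920) = (1 + 752)*(24636587/16920) = 753*(24636587/16920) = 6183783337/5640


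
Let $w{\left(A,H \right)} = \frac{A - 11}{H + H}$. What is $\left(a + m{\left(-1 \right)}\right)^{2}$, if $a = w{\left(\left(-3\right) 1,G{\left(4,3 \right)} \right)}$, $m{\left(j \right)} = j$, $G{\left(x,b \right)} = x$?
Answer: $\frac{121}{16} \approx 7.5625$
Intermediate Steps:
$w{\left(A,H \right)} = \frac{-11 + A}{2 H}$
$a = - \frac{7}{4}$ ($a = \frac{-11 - 3}{2 \cdot 4} = \frac{1}{2} \cdot \frac{1}{4} \left(-11 - 3\right) = \frac{1}{2} \cdot \frac{1}{4} \left(-14\right) = - \frac{7}{4} \approx -1.75$)
$\left(a + m{\left(-1 \right)}\right)^{2} = \left(- \frac{7}{4} - 1\right)^{2} = \left(- \frac{11}{4}\right)^{2} = \frac{121}{16}$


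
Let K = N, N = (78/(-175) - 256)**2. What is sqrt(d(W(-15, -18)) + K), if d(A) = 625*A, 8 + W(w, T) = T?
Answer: sqrt(1516378634)/175 ≈ 222.52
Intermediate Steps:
W(w, T) = -8 + T
N = 2014034884/30625 (N = (78*(-1/175) - 256)**2 = (-78/175 - 256)**2 = (-44878/175)**2 = 2014034884/30625 ≈ 65764.)
K = 2014034884/30625 ≈ 65764.
sqrt(d(W(-15, -18)) + K) = sqrt(625*(-8 - 18) + 2014034884/30625) = sqrt(625*(-26) + 2014034884/30625) = sqrt(-16250 + 2014034884/30625) = sqrt(1516378634/30625) = sqrt(1516378634)/175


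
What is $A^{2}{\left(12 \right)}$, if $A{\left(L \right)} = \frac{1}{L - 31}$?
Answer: $\frac{1}{361} \approx 0.0027701$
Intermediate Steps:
$A{\left(L \right)} = \frac{1}{-31 + L}$
$A^{2}{\left(12 \right)} = \left(\frac{1}{-31 + 12}\right)^{2} = \left(\frac{1}{-19}\right)^{2} = \left(- \frac{1}{19}\right)^{2} = \frac{1}{361}$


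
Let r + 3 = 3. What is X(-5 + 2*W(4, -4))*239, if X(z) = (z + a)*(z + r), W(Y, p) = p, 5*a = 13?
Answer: 161564/5 ≈ 32313.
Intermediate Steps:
a = 13/5 (a = (⅕)*13 = 13/5 ≈ 2.6000)
r = 0 (r = -3 + 3 = 0)
X(z) = z*(13/5 + z) (X(z) = (z + 13/5)*(z + 0) = (13/5 + z)*z = z*(13/5 + z))
X(-5 + 2*W(4, -4))*239 = ((-5 + 2*(-4))*(13 + 5*(-5 + 2*(-4)))/5)*239 = ((-5 - 8)*(13 + 5*(-5 - 8))/5)*239 = ((⅕)*(-13)*(13 + 5*(-13)))*239 = ((⅕)*(-13)*(13 - 65))*239 = ((⅕)*(-13)*(-52))*239 = (676/5)*239 = 161564/5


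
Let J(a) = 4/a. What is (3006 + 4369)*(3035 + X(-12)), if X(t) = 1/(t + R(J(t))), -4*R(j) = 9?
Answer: 1275808625/57 ≈ 2.2383e+7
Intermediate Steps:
R(j) = -9/4 (R(j) = -¼*9 = -9/4)
X(t) = 1/(-9/4 + t) (X(t) = 1/(t - 9/4) = 1/(-9/4 + t))
(3006 + 4369)*(3035 + X(-12)) = (3006 + 4369)*(3035 + 4/(-9 + 4*(-12))) = 7375*(3035 + 4/(-9 - 48)) = 7375*(3035 + 4/(-57)) = 7375*(3035 + 4*(-1/57)) = 7375*(3035 - 4/57) = 7375*(172991/57) = 1275808625/57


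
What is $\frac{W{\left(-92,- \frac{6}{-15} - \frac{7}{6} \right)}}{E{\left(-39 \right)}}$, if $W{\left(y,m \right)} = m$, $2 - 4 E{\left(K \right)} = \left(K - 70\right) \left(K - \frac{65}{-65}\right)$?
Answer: $\frac{1}{1350} \approx 0.00074074$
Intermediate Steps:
$E{\left(K \right)} = \frac{1}{2} - \frac{\left(1 + K\right) \left(-70 + K\right)}{4}$ ($E{\left(K \right)} = \frac{1}{2} - \frac{\left(K - 70\right) \left(K - \frac{65}{-65}\right)}{4} = \frac{1}{2} - \frac{\left(-70 + K\right) \left(K - -1\right)}{4} = \frac{1}{2} - \frac{\left(-70 + K\right) \left(K + 1\right)}{4} = \frac{1}{2} - \frac{\left(-70 + K\right) \left(1 + K\right)}{4} = \frac{1}{2} - \frac{\left(1 + K\right) \left(-70 + K\right)}{4}$)
$\frac{W{\left(-92,- \frac{6}{-15} - \frac{7}{6} \right)}}{E{\left(-39 \right)}} = \frac{- \frac{6}{-15} - \frac{7}{6}}{18 - \frac{\left(-39\right)^{2}}{4} + \frac{69}{4} \left(-39\right)} = \frac{\left(-6\right) \left(- \frac{1}{15}\right) - \frac{7}{6}}{18 - \frac{1521}{4} - \frac{2691}{4}} = \frac{\frac{2}{5} - \frac{7}{6}}{18 - \frac{1521}{4} - \frac{2691}{4}} = - \frac{23}{30 \left(-1035\right)} = \left(- \frac{23}{30}\right) \left(- \frac{1}{1035}\right) = \frac{1}{1350}$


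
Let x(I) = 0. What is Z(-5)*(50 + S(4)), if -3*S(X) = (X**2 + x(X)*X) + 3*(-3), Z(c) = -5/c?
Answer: 143/3 ≈ 47.667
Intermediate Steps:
S(X) = 3 - X**2/3 (S(X) = -((X**2 + 0*X) + 3*(-3))/3 = -((X**2 + 0) - 9)/3 = -(X**2 - 9)/3 = -(-9 + X**2)/3 = 3 - X**2/3)
Z(-5)*(50 + S(4)) = (-5/(-5))*(50 + (3 - 1/3*4**2)) = (-5*(-1/5))*(50 + (3 - 1/3*16)) = 1*(50 + (3 - 16/3)) = 1*(50 - 7/3) = 1*(143/3) = 143/3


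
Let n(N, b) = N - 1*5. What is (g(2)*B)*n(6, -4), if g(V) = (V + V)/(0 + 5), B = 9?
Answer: 36/5 ≈ 7.2000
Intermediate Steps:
g(V) = 2*V/5 (g(V) = (2*V)/5 = (2*V)*(⅕) = 2*V/5)
n(N, b) = -5 + N (n(N, b) = N - 5 = -5 + N)
(g(2)*B)*n(6, -4) = (((⅖)*2)*9)*(-5 + 6) = ((⅘)*9)*1 = (36/5)*1 = 36/5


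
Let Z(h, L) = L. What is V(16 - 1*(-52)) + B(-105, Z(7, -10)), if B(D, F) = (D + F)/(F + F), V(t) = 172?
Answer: 711/4 ≈ 177.75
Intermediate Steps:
B(D, F) = (D + F)/(2*F) (B(D, F) = (D + F)/((2*F)) = (D + F)*(1/(2*F)) = (D + F)/(2*F))
V(16 - 1*(-52)) + B(-105, Z(7, -10)) = 172 + (1/2)*(-105 - 10)/(-10) = 172 + (1/2)*(-1/10)*(-115) = 172 + 23/4 = 711/4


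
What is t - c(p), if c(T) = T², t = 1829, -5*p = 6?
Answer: 45689/25 ≈ 1827.6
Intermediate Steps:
p = -6/5 (p = -⅕*6 = -6/5 ≈ -1.2000)
t - c(p) = 1829 - (-6/5)² = 1829 - 1*36/25 = 1829 - 36/25 = 45689/25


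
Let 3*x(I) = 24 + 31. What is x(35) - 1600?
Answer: -4745/3 ≈ -1581.7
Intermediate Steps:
x(I) = 55/3 (x(I) = (24 + 31)/3 = (⅓)*55 = 55/3)
x(35) - 1600 = 55/3 - 1600 = -4745/3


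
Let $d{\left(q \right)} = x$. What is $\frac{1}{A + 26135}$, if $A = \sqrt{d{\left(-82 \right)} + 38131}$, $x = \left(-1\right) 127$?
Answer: $\frac{26135}{683000221} - \frac{2 \sqrt{9501}}{683000221} \approx 3.798 \cdot 10^{-5}$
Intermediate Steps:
$x = -127$
$d{\left(q \right)} = -127$
$A = 2 \sqrt{9501}$ ($A = \sqrt{-127 + 38131} = \sqrt{38004} = 2 \sqrt{9501} \approx 194.95$)
$\frac{1}{A + 26135} = \frac{1}{2 \sqrt{9501} + 26135} = \frac{1}{26135 + 2 \sqrt{9501}}$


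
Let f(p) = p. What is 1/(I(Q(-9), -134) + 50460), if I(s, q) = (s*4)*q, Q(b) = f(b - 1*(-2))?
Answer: 1/54212 ≈ 1.8446e-5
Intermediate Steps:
Q(b) = 2 + b (Q(b) = b - 1*(-2) = b + 2 = 2 + b)
I(s, q) = 4*q*s (I(s, q) = (4*s)*q = 4*q*s)
1/(I(Q(-9), -134) + 50460) = 1/(4*(-134)*(2 - 9) + 50460) = 1/(4*(-134)*(-7) + 50460) = 1/(3752 + 50460) = 1/54212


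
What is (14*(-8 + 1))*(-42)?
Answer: 4116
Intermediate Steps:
(14*(-8 + 1))*(-42) = (14*(-7))*(-42) = -98*(-42) = 4116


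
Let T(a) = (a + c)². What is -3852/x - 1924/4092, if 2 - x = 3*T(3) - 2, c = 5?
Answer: 962542/48081 ≈ 20.019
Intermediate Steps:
T(a) = (5 + a)² (T(a) = (a + 5)² = (5 + a)²)
x = -188 (x = 2 - (3*(5 + 3)² - 2) = 2 - (3*8² - 2) = 2 - (3*64 - 2) = 2 - (192 - 2) = 2 - 1*190 = 2 - 190 = -188)
-3852/x - 1924/4092 = -3852/(-188) - 1924/4092 = -3852*(-1/188) - 1924*1/4092 = 963/47 - 481/1023 = 962542/48081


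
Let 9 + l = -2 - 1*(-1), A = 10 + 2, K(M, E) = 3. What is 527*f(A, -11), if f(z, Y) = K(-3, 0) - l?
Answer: 6851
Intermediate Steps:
A = 12
l = -10 (l = -9 + (-2 - 1*(-1)) = -9 + (-2 + 1) = -9 - 1 = -10)
f(z, Y) = 13 (f(z, Y) = 3 - 1*(-10) = 3 + 10 = 13)
527*f(A, -11) = 527*13 = 6851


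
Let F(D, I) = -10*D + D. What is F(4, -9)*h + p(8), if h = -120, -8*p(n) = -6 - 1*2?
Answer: 4321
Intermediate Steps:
p(n) = 1 (p(n) = -(-6 - 1*2)/8 = -(-6 - 2)/8 = -1/8*(-8) = 1)
F(D, I) = -9*D
F(4, -9)*h + p(8) = -9*4*(-120) + 1 = -36*(-120) + 1 = 4320 + 1 = 4321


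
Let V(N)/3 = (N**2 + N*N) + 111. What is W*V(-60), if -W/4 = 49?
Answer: -4298868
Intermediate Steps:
W = -196 (W = -4*49 = -196)
V(N) = 333 + 6*N**2 (V(N) = 3*((N**2 + N*N) + 111) = 3*((N**2 + N**2) + 111) = 3*(2*N**2 + 111) = 3*(111 + 2*N**2) = 333 + 6*N**2)
W*V(-60) = -196*(333 + 6*(-60)**2) = -196*(333 + 6*3600) = -196*(333 + 21600) = -196*21933 = -4298868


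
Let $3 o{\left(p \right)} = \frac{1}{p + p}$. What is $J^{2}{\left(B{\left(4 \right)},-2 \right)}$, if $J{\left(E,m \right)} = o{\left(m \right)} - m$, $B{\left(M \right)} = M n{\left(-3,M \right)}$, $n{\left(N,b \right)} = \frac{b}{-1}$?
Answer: $\frac{529}{144} \approx 3.6736$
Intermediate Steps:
$n{\left(N,b \right)} = - b$ ($n{\left(N,b \right)} = b \left(-1\right) = - b$)
$o{\left(p \right)} = \frac{1}{6 p}$ ($o{\left(p \right)} = \frac{1}{3 \left(p + p\right)} = \frac{1}{3 \cdot 2 p} = \frac{\frac{1}{2} \frac{1}{p}}{3} = \frac{1}{6 p}$)
$B{\left(M \right)} = - M^{2}$ ($B{\left(M \right)} = M \left(- M\right) = - M^{2}$)
$J{\left(E,m \right)} = - m + \frac{1}{6 m}$ ($J{\left(E,m \right)} = \frac{1}{6 m} - m = - m + \frac{1}{6 m}$)
$J^{2}{\left(B{\left(4 \right)},-2 \right)} = \left(\left(-1\right) \left(-2\right) + \frac{1}{6 \left(-2\right)}\right)^{2} = \left(2 + \frac{1}{6} \left(- \frac{1}{2}\right)\right)^{2} = \left(2 - \frac{1}{12}\right)^{2} = \left(\frac{23}{12}\right)^{2} = \frac{529}{144}$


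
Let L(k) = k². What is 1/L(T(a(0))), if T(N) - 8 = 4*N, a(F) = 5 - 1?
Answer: 1/576 ≈ 0.0017361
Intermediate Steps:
a(F) = 4
T(N) = 8 + 4*N
1/L(T(a(0))) = 1/((8 + 4*4)²) = 1/((8 + 16)²) = 1/(24²) = 1/576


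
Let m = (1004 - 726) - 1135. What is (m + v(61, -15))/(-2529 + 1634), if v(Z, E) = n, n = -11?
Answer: 868/895 ≈ 0.96983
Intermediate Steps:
v(Z, E) = -11
m = -857 (m = 278 - 1135 = -857)
(m + v(61, -15))/(-2529 + 1634) = (-857 - 11)/(-2529 + 1634) = -868/(-895) = -868*(-1/895) = 868/895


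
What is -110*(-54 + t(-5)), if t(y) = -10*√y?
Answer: 5940 + 1100*I*√5 ≈ 5940.0 + 2459.7*I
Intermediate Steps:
-110*(-54 + t(-5)) = -110*(-54 - 10*I*√5) = -(-5940 - 1100*I*√5) = 5940 + 1100*I*√5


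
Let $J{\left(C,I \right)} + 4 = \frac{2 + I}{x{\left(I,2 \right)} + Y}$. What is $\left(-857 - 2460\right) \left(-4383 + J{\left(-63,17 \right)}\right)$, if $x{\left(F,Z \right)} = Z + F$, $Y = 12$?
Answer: $14549646$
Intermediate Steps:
$x{\left(F,Z \right)} = F + Z$
$J{\left(C,I \right)} = -4 + \frac{2 + I}{14 + I}$ ($J{\left(C,I \right)} = -4 + \frac{2 + I}{\left(I + 2\right) + 12} = -4 + \frac{2 + I}{\left(2 + I\right) + 12} = -4 + \frac{2 + I}{14 + I}$)
$\left(-857 - 2460\right) \left(-4383 + J{\left(-63,17 \right)}\right) = \left(-857 - 2460\right) \left(-4383 + \frac{3 \left(-18 - 17\right)}{14 + 17}\right) = - 3317 \left(-4383 + \frac{3 \left(-18 - 17\right)}{31}\right) = - 3317 \left(-4383 + 3 \cdot \frac{1}{31} \left(-35\right)\right) = - 3317 \left(-4383 - \frac{105}{31}\right) = \left(-3317\right) \left(- \frac{135978}{31}\right) = 14549646$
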